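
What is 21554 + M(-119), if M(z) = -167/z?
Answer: 2565093/119 ≈ 21555.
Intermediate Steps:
21554 + M(-119) = 21554 - 167/(-119) = 21554 - 167*(-1/119) = 21554 + 167/119 = 2565093/119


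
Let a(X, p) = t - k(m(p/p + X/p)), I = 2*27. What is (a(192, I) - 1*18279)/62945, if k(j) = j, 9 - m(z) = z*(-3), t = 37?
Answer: -54794/188835 ≈ -0.29017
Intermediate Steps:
m(z) = 9 + 3*z (m(z) = 9 - z*(-3) = 9 - (-3)*z = 9 + 3*z)
I = 54
a(X, p) = 25 - 3*X/p (a(X, p) = 37 - (9 + 3*(p/p + X/p)) = 37 - (9 + 3*(1 + X/p)) = 37 - (9 + (3 + 3*X/p)) = 37 - (12 + 3*X/p) = 37 + (-12 - 3*X/p) = 25 - 3*X/p)
(a(192, I) - 1*18279)/62945 = ((25 - 3*192/54) - 1*18279)/62945 = ((25 - 3*192*1/54) - 18279)*(1/62945) = ((25 - 32/3) - 18279)*(1/62945) = (43/3 - 18279)*(1/62945) = -54794/3*1/62945 = -54794/188835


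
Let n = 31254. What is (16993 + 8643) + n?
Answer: 56890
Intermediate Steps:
(16993 + 8643) + n = (16993 + 8643) + 31254 = 25636 + 31254 = 56890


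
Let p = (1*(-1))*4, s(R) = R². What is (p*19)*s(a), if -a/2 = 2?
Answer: -1216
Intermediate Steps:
a = -4 (a = -2*2 = -4)
p = -4 (p = -1*4 = -4)
(p*19)*s(a) = -4*19*(-4)² = -76*16 = -1216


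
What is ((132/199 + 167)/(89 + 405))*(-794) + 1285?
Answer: 49915700/49153 ≈ 1015.5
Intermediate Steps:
((132/199 + 167)/(89 + 405))*(-794) + 1285 = ((132*(1/199) + 167)/494)*(-794) + 1285 = ((132/199 + 167)*(1/494))*(-794) + 1285 = ((33365/199)*(1/494))*(-794) + 1285 = (33365/98306)*(-794) + 1285 = -13245905/49153 + 1285 = 49915700/49153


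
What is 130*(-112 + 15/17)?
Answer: -245570/17 ≈ -14445.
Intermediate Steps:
130*(-112 + 15/17) = 130*(-1889/17) = -245570/17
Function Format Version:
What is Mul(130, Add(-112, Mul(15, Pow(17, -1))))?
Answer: Rational(-245570, 17) ≈ -14445.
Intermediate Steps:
Mul(130, Add(-112, Mul(15, Pow(17, -1)))) = Mul(130, Add(-112, Mul(15, Rational(1, 17)))) = Mul(130, Add(-112, Rational(15, 17))) = Mul(130, Rational(-1889, 17)) = Rational(-245570, 17)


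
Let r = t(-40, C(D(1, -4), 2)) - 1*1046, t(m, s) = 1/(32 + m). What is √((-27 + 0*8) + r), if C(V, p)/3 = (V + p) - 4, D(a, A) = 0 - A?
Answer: I*√17170/4 ≈ 32.759*I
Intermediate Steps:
D(a, A) = -A
C(V, p) = -12 + 3*V + 3*p (C(V, p) = 3*((V + p) - 4) = 3*(-4 + V + p) = -12 + 3*V + 3*p)
r = -8369/8 (r = 1/(32 - 40) - 1*1046 = 1/(-8) - 1046 = -⅛ - 1046 = -8369/8 ≈ -1046.1)
√((-27 + 0*8) + r) = √((-27 + 0*8) - 8369/8) = √((-27 + 0) - 8369/8) = √(-27 - 8369/8) = √(-8585/8) = I*√17170/4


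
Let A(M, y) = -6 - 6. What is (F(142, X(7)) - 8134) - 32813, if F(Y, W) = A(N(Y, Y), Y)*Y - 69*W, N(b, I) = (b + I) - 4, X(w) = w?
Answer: -43134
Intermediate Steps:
N(b, I) = -4 + I + b (N(b, I) = (I + b) - 4 = -4 + I + b)
A(M, y) = -12
F(Y, W) = -69*W - 12*Y (F(Y, W) = -12*Y - 69*W = -69*W - 12*Y)
(F(142, X(7)) - 8134) - 32813 = ((-69*7 - 12*142) - 8134) - 32813 = ((-483 - 1704) - 8134) - 32813 = (-2187 - 8134) - 32813 = -10321 - 32813 = -43134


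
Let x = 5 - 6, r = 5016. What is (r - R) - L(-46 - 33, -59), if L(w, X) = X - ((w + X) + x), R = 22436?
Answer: -17500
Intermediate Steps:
x = -1
L(w, X) = 1 - w (L(w, X) = X - ((w + X) - 1) = X - ((X + w) - 1) = X - (-1 + X + w) = X + (1 - X - w) = 1 - w)
(r - R) - L(-46 - 33, -59) = (5016 - 1*22436) - (1 - (-46 - 33)) = (5016 - 22436) - (1 - 1*(-79)) = -17420 - (1 + 79) = -17420 - 1*80 = -17420 - 80 = -17500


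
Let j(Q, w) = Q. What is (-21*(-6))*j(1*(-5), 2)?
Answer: -630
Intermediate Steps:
(-21*(-6))*j(1*(-5), 2) = (-21*(-6))*(1*(-5)) = 126*(-5) = -630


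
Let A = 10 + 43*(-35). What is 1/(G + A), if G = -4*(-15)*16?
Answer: -1/535 ≈ -0.0018692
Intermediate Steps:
A = -1495 (A = 10 - 1505 = -1495)
G = 960 (G = 60*16 = 960)
1/(G + A) = 1/(960 - 1495) = 1/(-535) = -1/535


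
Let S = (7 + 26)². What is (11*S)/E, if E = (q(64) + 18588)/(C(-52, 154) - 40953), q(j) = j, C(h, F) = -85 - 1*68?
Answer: -246204387/9326 ≈ -26400.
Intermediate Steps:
S = 1089 (S = 33² = 1089)
C(h, F) = -153 (C(h, F) = -85 - 68 = -153)
E = -9326/20553 (E = (64 + 18588)/(-153 - 40953) = 18652/(-41106) = 18652*(-1/41106) = -9326/20553 ≈ -0.45375)
(11*S)/E = (11*1089)/(-9326/20553) = 11979*(-20553/9326) = -246204387/9326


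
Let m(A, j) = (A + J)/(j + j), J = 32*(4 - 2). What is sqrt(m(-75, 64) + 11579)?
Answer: sqrt(2964202)/16 ≈ 107.61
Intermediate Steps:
J = 64 (J = 32*2 = 64)
m(A, j) = (64 + A)/(2*j) (m(A, j) = (A + 64)/(j + j) = (64 + A)/((2*j)) = (64 + A)*(1/(2*j)) = (64 + A)/(2*j))
sqrt(m(-75, 64) + 11579) = sqrt((1/2)*(64 - 75)/64 + 11579) = sqrt((1/2)*(1/64)*(-11) + 11579) = sqrt(-11/128 + 11579) = sqrt(1482101/128) = sqrt(2964202)/16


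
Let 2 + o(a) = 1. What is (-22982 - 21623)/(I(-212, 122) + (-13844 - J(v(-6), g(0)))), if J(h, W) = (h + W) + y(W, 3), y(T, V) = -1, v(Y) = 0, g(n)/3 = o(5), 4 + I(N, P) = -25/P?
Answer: 5441810/1688993 ≈ 3.2219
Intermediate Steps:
I(N, P) = -4 - 25/P
o(a) = -1 (o(a) = -2 + 1 = -1)
g(n) = -3 (g(n) = 3*(-1) = -3)
J(h, W) = -1 + W + h (J(h, W) = (h + W) - 1 = (W + h) - 1 = -1 + W + h)
(-22982 - 21623)/(I(-212, 122) + (-13844 - J(v(-6), g(0)))) = (-22982 - 21623)/((-4 - 25/122) + (-13844 - (-1 - 3 + 0))) = -44605/((-4 - 25*1/122) + (-13844 - 1*(-4))) = -44605/((-4 - 25/122) + (-13844 + 4)) = -44605/(-513/122 - 13840) = -44605/(-1688993/122) = -44605*(-122/1688993) = 5441810/1688993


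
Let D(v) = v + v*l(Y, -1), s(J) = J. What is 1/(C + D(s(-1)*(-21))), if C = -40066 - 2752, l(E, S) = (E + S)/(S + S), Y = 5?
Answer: -1/42839 ≈ -2.3343e-5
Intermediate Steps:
l(E, S) = (E + S)/(2*S) (l(E, S) = (E + S)/((2*S)) = (E + S)*(1/(2*S)) = (E + S)/(2*S))
C = -42818
D(v) = -v (D(v) = v + v*((½)*(5 - 1)/(-1)) = v + v*((½)*(-1)*4) = v + v*(-2) = v - 2*v = -v)
1/(C + D(s(-1)*(-21))) = 1/(-42818 - (-1)*(-21)) = 1/(-42818 - 1*21) = 1/(-42818 - 21) = 1/(-42839) = -1/42839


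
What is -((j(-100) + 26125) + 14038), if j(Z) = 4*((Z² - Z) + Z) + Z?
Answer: -80063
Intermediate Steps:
j(Z) = Z + 4*Z² (j(Z) = 4*Z² + Z = Z + 4*Z²)
-((j(-100) + 26125) + 14038) = -((-100*(1 + 4*(-100)) + 26125) + 14038) = -((-100*(1 - 400) + 26125) + 14038) = -((-100*(-399) + 26125) + 14038) = -((39900 + 26125) + 14038) = -(66025 + 14038) = -1*80063 = -80063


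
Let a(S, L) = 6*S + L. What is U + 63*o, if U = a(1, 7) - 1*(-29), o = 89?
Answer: 5649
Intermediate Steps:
a(S, L) = L + 6*S
U = 42 (U = (7 + 6*1) - 1*(-29) = (7 + 6) + 29 = 13 + 29 = 42)
U + 63*o = 42 + 63*89 = 42 + 5607 = 5649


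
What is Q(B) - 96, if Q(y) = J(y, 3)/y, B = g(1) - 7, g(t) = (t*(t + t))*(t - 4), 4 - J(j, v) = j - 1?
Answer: -1266/13 ≈ -97.385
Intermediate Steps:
J(j, v) = 5 - j (J(j, v) = 4 - (j - 1) = 4 - (-1 + j) = 4 + (1 - j) = 5 - j)
g(t) = 2*t²*(-4 + t) (g(t) = (t*(2*t))*(-4 + t) = (2*t²)*(-4 + t) = 2*t²*(-4 + t))
B = -13 (B = 2*1²*(-4 + 1) - 7 = 2*1*(-3) - 7 = -6 - 7 = -13)
Q(y) = (5 - y)/y
Q(B) - 96 = (5 - 1*(-13))/(-13) - 96 = -(5 + 13)/13 - 96 = -1/13*18 - 96 = -18/13 - 96 = -1266/13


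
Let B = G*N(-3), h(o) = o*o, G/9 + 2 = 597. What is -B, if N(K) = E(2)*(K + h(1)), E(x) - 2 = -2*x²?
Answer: -64260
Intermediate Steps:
G = 5355 (G = -18 + 9*597 = -18 + 5373 = 5355)
E(x) = 2 - 2*x²
h(o) = o²
N(K) = -6 - 6*K (N(K) = (2 - 2*2²)*(K + 1²) = (2 - 2*4)*(K + 1) = (2 - 8)*(1 + K) = -6*(1 + K) = -6 - 6*K)
B = 64260 (B = 5355*(-6 - 6*(-3)) = 5355*(-6 + 18) = 5355*12 = 64260)
-B = -1*64260 = -64260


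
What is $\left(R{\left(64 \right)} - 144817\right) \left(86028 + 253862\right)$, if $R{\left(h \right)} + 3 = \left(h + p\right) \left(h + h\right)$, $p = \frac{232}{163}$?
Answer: $- \frac{7559380646520}{163} \approx -4.6377 \cdot 10^{10}$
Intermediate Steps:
$p = \frac{232}{163}$ ($p = 232 \cdot \frac{1}{163} = \frac{232}{163} \approx 1.4233$)
$R{\left(h \right)} = -3 + 2 h \left(\frac{232}{163} + h\right)$ ($R{\left(h \right)} = -3 + \left(h + \frac{232}{163}\right) \left(h + h\right) = -3 + \left(\frac{232}{163} + h\right) 2 h = -3 + 2 h \left(\frac{232}{163} + h\right)$)
$\left(R{\left(64 \right)} - 144817\right) \left(86028 + 253862\right) = \left(\left(-3 + 2 \cdot 64^{2} + \frac{464}{163} \cdot 64\right) - 144817\right) \left(86028 + 253862\right) = \left(\left(-3 + 2 \cdot 4096 + \frac{29696}{163}\right) - 144817\right) 339890 = \left(\left(-3 + 8192 + \frac{29696}{163}\right) - 144817\right) 339890 = \left(\frac{1364503}{163} - 144817\right) 339890 = \left(- \frac{22240668}{163}\right) 339890 = - \frac{7559380646520}{163}$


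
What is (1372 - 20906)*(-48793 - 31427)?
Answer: 1567017480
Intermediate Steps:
(1372 - 20906)*(-48793 - 31427) = -19534*(-80220) = 1567017480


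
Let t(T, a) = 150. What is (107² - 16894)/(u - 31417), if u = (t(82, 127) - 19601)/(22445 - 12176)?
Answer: 55914705/322640624 ≈ 0.17330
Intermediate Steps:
u = -19451/10269 (u = (150 - 19601)/(22445 - 12176) = -19451/10269 ≈ -1.8941)
(107² - 16894)/(u - 31417) = (107² - 16894)/(-19451/10269 - 31417) = (11449 - 16894)/(-322640624/10269) = -5445*(-10269/322640624) = 55914705/322640624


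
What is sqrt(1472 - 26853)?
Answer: I*sqrt(25381) ≈ 159.31*I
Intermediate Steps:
sqrt(1472 - 26853) = sqrt(-25381) = I*sqrt(25381)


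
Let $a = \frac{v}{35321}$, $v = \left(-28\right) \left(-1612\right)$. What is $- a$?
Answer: $- \frac{3472}{2717} \approx -1.2779$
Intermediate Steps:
$v = 45136$
$a = \frac{3472}{2717}$ ($a = \frac{45136}{35321} = 45136 \cdot \frac{1}{35321} = \frac{3472}{2717} \approx 1.2779$)
$- a = \left(-1\right) \frac{3472}{2717} = - \frac{3472}{2717}$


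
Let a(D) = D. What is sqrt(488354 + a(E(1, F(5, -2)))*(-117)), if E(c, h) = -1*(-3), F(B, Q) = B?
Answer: sqrt(488003) ≈ 698.57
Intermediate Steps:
E(c, h) = 3
sqrt(488354 + a(E(1, F(5, -2)))*(-117)) = sqrt(488354 + 3*(-117)) = sqrt(488354 - 351) = sqrt(488003)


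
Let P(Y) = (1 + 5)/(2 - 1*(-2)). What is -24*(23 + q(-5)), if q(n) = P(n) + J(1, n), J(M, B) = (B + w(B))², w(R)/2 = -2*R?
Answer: -5988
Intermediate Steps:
w(R) = -4*R (w(R) = 2*(-2*R) = -4*R)
J(M, B) = 9*B² (J(M, B) = (B - 4*B)² = (-3*B)² = 9*B²)
P(Y) = 3/2 (P(Y) = 6/(2 + 2) = 6/4 = 6*(¼) = 3/2)
q(n) = 3/2 + 9*n²
-24*(23 + q(-5)) = -24*(23 + (3/2 + 9*(-5)²)) = -24*(23 + (3/2 + 9*25)) = -24*(23 + (3/2 + 225)) = -24*(23 + 453/2) = -24*499/2 = -5988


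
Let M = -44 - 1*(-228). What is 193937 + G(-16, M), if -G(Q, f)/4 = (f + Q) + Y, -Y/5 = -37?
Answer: 192525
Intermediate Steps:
Y = 185 (Y = -5*(-37) = 185)
M = 184 (M = -44 + 228 = 184)
G(Q, f) = -740 - 4*Q - 4*f (G(Q, f) = -4*((f + Q) + 185) = -4*((Q + f) + 185) = -4*(185 + Q + f) = -740 - 4*Q - 4*f)
193937 + G(-16, M) = 193937 + (-740 - 4*(-16) - 4*184) = 193937 + (-740 + 64 - 736) = 193937 - 1412 = 192525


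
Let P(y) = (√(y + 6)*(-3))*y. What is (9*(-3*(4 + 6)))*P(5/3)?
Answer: 450*√69 ≈ 3738.0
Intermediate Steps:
P(y) = -3*y*√(6 + y) (P(y) = (√(6 + y)*(-3))*y = (-3*√(6 + y))*y = -3*y*√(6 + y))
(9*(-3*(4 + 6)))*P(5/3) = (9*(-3*(4 + 6)))*(-3*5/3*√(6 + 5/3)) = (9*(-3*10))*(-3*5*(⅓)*√(6 + 5*(⅓))) = (9*(-30))*(-3*5/3*√(6 + 5/3)) = -(-810)*5*√(23/3)/3 = -(-810)*5*√69/3/3 = -(-450)*√69 = 450*√69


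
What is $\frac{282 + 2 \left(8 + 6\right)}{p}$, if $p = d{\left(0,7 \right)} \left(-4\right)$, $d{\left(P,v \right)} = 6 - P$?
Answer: $- \frac{155}{12} \approx -12.917$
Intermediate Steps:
$p = -24$ ($p = \left(6 - 0\right) \left(-4\right) = \left(6 + 0\right) \left(-4\right) = 6 \left(-4\right) = -24$)
$\frac{282 + 2 \left(8 + 6\right)}{p} = \frac{282 + 2 \left(8 + 6\right)}{-24} = \left(282 + 2 \cdot 14\right) \left(- \frac{1}{24}\right) = \left(282 + 28\right) \left(- \frac{1}{24}\right) = 310 \left(- \frac{1}{24}\right) = - \frac{155}{12}$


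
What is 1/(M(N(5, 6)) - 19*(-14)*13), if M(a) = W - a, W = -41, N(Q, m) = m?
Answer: 1/3411 ≈ 0.00029317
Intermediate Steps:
M(a) = -41 - a
1/(M(N(5, 6)) - 19*(-14)*13) = 1/((-41 - 1*6) - 19*(-14)*13) = 1/((-41 - 6) + 266*13) = 1/(-47 + 3458) = 1/3411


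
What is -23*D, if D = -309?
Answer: 7107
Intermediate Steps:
-23*D = -23*(-309) = 7107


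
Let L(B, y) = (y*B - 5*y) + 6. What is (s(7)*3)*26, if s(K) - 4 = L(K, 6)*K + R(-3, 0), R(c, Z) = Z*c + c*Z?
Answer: 10140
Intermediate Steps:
R(c, Z) = 2*Z*c (R(c, Z) = Z*c + Z*c = 2*Z*c)
L(B, y) = 6 - 5*y + B*y (L(B, y) = (B*y - 5*y) + 6 = (-5*y + B*y) + 6 = 6 - 5*y + B*y)
s(K) = 4 + K*(-24 + 6*K) (s(K) = 4 + ((6 - 5*6 + K*6)*K + 2*0*(-3)) = 4 + ((6 - 30 + 6*K)*K + 0) = 4 + ((-24 + 6*K)*K + 0) = 4 + (K*(-24 + 6*K) + 0) = 4 + K*(-24 + 6*K))
(s(7)*3)*26 = ((4 + 6*7*(-4 + 7))*3)*26 = ((4 + 6*7*3)*3)*26 = ((4 + 126)*3)*26 = (130*3)*26 = 390*26 = 10140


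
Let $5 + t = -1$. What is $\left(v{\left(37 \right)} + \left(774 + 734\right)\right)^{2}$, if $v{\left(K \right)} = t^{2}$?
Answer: $2383936$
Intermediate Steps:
$t = -6$ ($t = -5 - 1 = -6$)
$v{\left(K \right)} = 36$ ($v{\left(K \right)} = \left(-6\right)^{2} = 36$)
$\left(v{\left(37 \right)} + \left(774 + 734\right)\right)^{2} = \left(36 + \left(774 + 734\right)\right)^{2} = \left(36 + 1508\right)^{2} = 1544^{2} = 2383936$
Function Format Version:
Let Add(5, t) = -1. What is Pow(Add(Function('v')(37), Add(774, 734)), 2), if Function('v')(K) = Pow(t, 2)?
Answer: 2383936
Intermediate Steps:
t = -6 (t = Add(-5, -1) = -6)
Function('v')(K) = 36 (Function('v')(K) = Pow(-6, 2) = 36)
Pow(Add(Function('v')(37), Add(774, 734)), 2) = Pow(Add(36, Add(774, 734)), 2) = Pow(Add(36, 1508), 2) = Pow(1544, 2) = 2383936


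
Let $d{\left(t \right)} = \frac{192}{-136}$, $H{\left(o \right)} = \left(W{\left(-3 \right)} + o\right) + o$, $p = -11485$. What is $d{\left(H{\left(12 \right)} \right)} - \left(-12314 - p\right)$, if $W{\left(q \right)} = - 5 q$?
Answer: $\frac{14069}{17} \approx 827.59$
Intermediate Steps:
$H{\left(o \right)} = 15 + 2 o$ ($H{\left(o \right)} = \left(\left(-5\right) \left(-3\right) + o\right) + o = \left(15 + o\right) + o = 15 + 2 o$)
$d{\left(t \right)} = - \frac{24}{17}$ ($d{\left(t \right)} = 192 \left(- \frac{1}{136}\right) = - \frac{24}{17}$)
$d{\left(H{\left(12 \right)} \right)} - \left(-12314 - p\right) = - \frac{24}{17} - \left(-12314 - -11485\right) = - \frac{24}{17} - \left(-12314 + 11485\right) = - \frac{24}{17} - -829 = - \frac{24}{17} + 829 = \frac{14069}{17}$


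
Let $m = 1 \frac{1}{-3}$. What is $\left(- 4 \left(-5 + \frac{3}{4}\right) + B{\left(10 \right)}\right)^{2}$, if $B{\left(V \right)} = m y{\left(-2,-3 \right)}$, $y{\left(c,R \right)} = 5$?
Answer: $\frac{2116}{9} \approx 235.11$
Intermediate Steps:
$m = - \frac{1}{3}$ ($m = 1 \left(- \frac{1}{3}\right) = - \frac{1}{3} \approx -0.33333$)
$B{\left(V \right)} = - \frac{5}{3}$ ($B{\left(V \right)} = \left(- \frac{1}{3}\right) 5 = - \frac{5}{3}$)
$\left(- 4 \left(-5 + \frac{3}{4}\right) + B{\left(10 \right)}\right)^{2} = \left(- 4 \left(-5 + \frac{3}{4}\right) - \frac{5}{3}\right)^{2} = \left(\left(-4\right) \left(- \frac{17}{4}\right) - \frac{5}{3}\right)^{2} = \left(17 - \frac{5}{3}\right)^{2} = \left(\frac{46}{3}\right)^{2} = \frac{2116}{9}$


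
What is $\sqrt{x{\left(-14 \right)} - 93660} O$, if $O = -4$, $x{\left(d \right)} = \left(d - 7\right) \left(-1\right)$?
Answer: $- 196 i \sqrt{39} \approx - 1224.0 i$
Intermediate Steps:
$x{\left(d \right)} = 7 - d$ ($x{\left(d \right)} = \left(-7 + d\right) \left(-1\right) = 7 - d$)
$\sqrt{x{\left(-14 \right)} - 93660} O = \sqrt{\left(7 - -14\right) - 93660} \left(-4\right) = \sqrt{\left(7 + 14\right) - 93660} \left(-4\right) = \sqrt{21 - 93660} \left(-4\right) = \sqrt{-93639} \left(-4\right) = 49 i \sqrt{39} \left(-4\right) = - 196 i \sqrt{39}$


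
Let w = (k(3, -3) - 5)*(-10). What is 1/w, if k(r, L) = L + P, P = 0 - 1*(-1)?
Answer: 1/70 ≈ 0.014286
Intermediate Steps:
P = 1 (P = 0 + 1 = 1)
k(r, L) = 1 + L (k(r, L) = L + 1 = 1 + L)
w = 70 (w = ((1 - 3) - 5)*(-10) = (-2 - 5)*(-10) = -7*(-10) = 70)
1/w = 1/70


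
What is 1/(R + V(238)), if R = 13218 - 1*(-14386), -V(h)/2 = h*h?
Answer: -1/85684 ≈ -1.1671e-5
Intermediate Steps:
V(h) = -2*h² (V(h) = -2*h*h = -2*h²)
R = 27604 (R = 13218 + 14386 = 27604)
1/(R + V(238)) = 1/(27604 - 2*238²) = 1/(27604 - 2*56644) = 1/(27604 - 113288) = 1/(-85684) = -1/85684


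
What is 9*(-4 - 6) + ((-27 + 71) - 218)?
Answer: -264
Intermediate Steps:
9*(-4 - 6) + ((-27 + 71) - 218) = 9*(-10) + (44 - 218) = -90 - 174 = -264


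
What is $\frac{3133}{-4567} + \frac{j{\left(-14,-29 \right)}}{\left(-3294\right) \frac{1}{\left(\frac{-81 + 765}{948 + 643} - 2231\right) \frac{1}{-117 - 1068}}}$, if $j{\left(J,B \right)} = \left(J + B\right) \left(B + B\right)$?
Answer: $- \frac{696261054886}{329795469405} \approx -2.1112$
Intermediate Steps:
$j{\left(J,B \right)} = 2 B \left(B + J\right)$ ($j{\left(J,B \right)} = \left(B + J\right) 2 B = 2 B \left(B + J\right)$)
$\frac{3133}{-4567} + \frac{j{\left(-14,-29 \right)}}{\left(-3294\right) \frac{1}{\left(\frac{-81 + 765}{948 + 643} - 2231\right) \frac{1}{-117 - 1068}}} = \frac{3133}{-4567} + \frac{2 \left(-29\right) \left(-29 - 14\right)}{\left(-3294\right) \frac{1}{\left(\frac{-81 + 765}{948 + 643} - 2231\right) \frac{1}{-117 - 1068}}} = 3133 \left(- \frac{1}{4567}\right) + \frac{2 \left(-29\right) \left(-43\right)}{\left(-3294\right) \frac{1}{\left(\frac{684}{1591} - 2231\right) \frac{1}{-1185}}} = - \frac{3133}{4567} + \frac{2494}{\left(-3294\right) \frac{1}{\left(684 \cdot \frac{1}{1591} - 2231\right) \left(- \frac{1}{1185}\right)}} = - \frac{3133}{4567} + \frac{2494}{\left(-3294\right) \frac{1}{\left(\frac{684}{1591} - 2231\right) \left(- \frac{1}{1185}\right)}} = - \frac{3133}{4567} + \frac{2494}{\left(-3294\right) \frac{1}{\left(- \frac{3548837}{1591}\right) \left(- \frac{1}{1185}\right)}} = - \frac{3133}{4567} + \frac{2494}{\left(-3294\right) \frac{1}{\frac{3548837}{1885335}}} = - \frac{3133}{4567} + \frac{2494}{\left(-3294\right) \frac{1885335}{3548837}} = - \frac{3133}{4567} + \frac{2494}{- \frac{6210293490}{3548837}} = - \frac{3133}{4567} + 2494 \left(- \frac{3548837}{6210293490}\right) = - \frac{3133}{4567} - \frac{102916273}{72212715} = - \frac{696261054886}{329795469405}$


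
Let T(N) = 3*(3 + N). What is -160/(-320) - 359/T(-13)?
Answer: 187/15 ≈ 12.467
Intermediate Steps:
T(N) = 9 + 3*N
-160/(-320) - 359/T(-13) = -160/(-320) - 359/(9 + 3*(-13)) = -160*(-1/320) - 359/(9 - 39) = 1/2 - 359/(-30) = 1/2 - 359*(-1/30) = 1/2 + 359/30 = 187/15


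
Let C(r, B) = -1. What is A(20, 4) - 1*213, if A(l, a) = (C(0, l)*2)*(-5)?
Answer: -203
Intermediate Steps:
A(l, a) = 10 (A(l, a) = -1*2*(-5) = -2*(-5) = 10)
A(20, 4) - 1*213 = 10 - 1*213 = 10 - 213 = -203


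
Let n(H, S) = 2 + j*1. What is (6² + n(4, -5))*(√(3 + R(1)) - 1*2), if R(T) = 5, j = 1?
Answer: -78 + 78*√2 ≈ 32.309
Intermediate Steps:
n(H, S) = 3 (n(H, S) = 2 + 1*1 = 2 + 1 = 3)
(6² + n(4, -5))*(√(3 + R(1)) - 1*2) = (6² + 3)*(√(3 + 5) - 1*2) = (36 + 3)*(√8 - 2) = 39*(2*√2 - 2) = 39*(-2 + 2*√2) = -78 + 78*√2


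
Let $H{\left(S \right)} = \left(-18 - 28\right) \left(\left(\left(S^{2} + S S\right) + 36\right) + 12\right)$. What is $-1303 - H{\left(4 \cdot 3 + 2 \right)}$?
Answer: $18937$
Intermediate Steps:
$H{\left(S \right)} = -2208 - 92 S^{2}$ ($H{\left(S \right)} = - 46 \left(\left(\left(S^{2} + S^{2}\right) + 36\right) + 12\right) = - 46 \left(\left(2 S^{2} + 36\right) + 12\right) = - 46 \left(\left(36 + 2 S^{2}\right) + 12\right) = - 46 \left(48 + 2 S^{2}\right) = -2208 - 92 S^{2}$)
$-1303 - H{\left(4 \cdot 3 + 2 \right)} = -1303 - \left(-2208 - 92 \left(4 \cdot 3 + 2\right)^{2}\right) = -1303 - \left(-2208 - 92 \left(12 + 2\right)^{2}\right) = -1303 - \left(-2208 - 92 \cdot 14^{2}\right) = -1303 - \left(-2208 - 18032\right) = -1303 - -20240 = -1303 + 20240 = 18937$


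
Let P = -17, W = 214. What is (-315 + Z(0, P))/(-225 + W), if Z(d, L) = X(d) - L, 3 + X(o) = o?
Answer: 301/11 ≈ 27.364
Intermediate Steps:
X(o) = -3 + o
Z(d, L) = -3 + d - L (Z(d, L) = (-3 + d) - L = -3 + d - L)
(-315 + Z(0, P))/(-225 + W) = (-315 + (-3 + 0 - 1*(-17)))/(-225 + 214) = (-315 + (-3 + 0 + 17))/(-11) = (-315 + 14)*(-1/11) = -301*(-1/11) = 301/11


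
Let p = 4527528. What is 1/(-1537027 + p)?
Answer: 1/2990501 ≈ 3.3439e-7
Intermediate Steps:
1/(-1537027 + p) = 1/(-1537027 + 4527528) = 1/2990501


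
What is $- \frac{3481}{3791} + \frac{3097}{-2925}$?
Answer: $- \frac{21922652}{11088675} \approx -1.977$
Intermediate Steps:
$- \frac{3481}{3791} + \frac{3097}{-2925} = \left(-3481\right) \frac{1}{3791} + 3097 \left(- \frac{1}{2925}\right) = - \frac{3481}{3791} - \frac{3097}{2925} = - \frac{21922652}{11088675}$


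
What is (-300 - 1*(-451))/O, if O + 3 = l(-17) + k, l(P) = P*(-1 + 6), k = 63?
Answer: -151/25 ≈ -6.0400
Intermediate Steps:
l(P) = 5*P (l(P) = P*5 = 5*P)
O = -25 (O = -3 + (5*(-17) + 63) = -3 + (-85 + 63) = -3 - 22 = -25)
(-300 - 1*(-451))/O = (-300 - 1*(-451))/(-25) = (-300 + 451)*(-1/25) = 151*(-1/25) = -151/25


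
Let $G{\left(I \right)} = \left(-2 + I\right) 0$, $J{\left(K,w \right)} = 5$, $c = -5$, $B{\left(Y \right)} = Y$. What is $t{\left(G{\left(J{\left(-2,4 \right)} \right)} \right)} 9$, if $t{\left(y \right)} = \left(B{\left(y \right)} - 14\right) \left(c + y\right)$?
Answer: $630$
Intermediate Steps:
$G{\left(I \right)} = 0$
$t{\left(y \right)} = \left(-14 + y\right) \left(-5 + y\right)$ ($t{\left(y \right)} = \left(y - 14\right) \left(-5 + y\right) = \left(-14 + y\right) \left(-5 + y\right)$)
$t{\left(G{\left(J{\left(-2,4 \right)} \right)} \right)} 9 = \left(70 + 0^{2} - 0\right) 9 = \left(70 + 0 + 0\right) 9 = 70 \cdot 9 = 630$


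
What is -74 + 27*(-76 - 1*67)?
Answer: -3935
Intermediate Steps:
-74 + 27*(-76 - 1*67) = -74 + 27*(-76 - 67) = -74 + 27*(-143) = -74 - 3861 = -3935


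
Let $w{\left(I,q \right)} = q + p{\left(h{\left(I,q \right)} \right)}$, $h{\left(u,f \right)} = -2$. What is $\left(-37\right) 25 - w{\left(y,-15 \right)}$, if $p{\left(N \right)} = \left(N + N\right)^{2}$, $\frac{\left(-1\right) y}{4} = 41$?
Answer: $-926$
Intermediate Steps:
$y = -164$ ($y = \left(-4\right) 41 = -164$)
$p{\left(N \right)} = 4 N^{2}$ ($p{\left(N \right)} = \left(2 N\right)^{2} = 4 N^{2}$)
$w{\left(I,q \right)} = 16 + q$ ($w{\left(I,q \right)} = q + 4 \left(-2\right)^{2} = q + 4 \cdot 4 = q + 16 = 16 + q$)
$\left(-37\right) 25 - w{\left(y,-15 \right)} = \left(-37\right) 25 - \left(16 - 15\right) = -925 - 1 = -926$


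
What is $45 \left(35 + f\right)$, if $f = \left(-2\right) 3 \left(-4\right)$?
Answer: $2655$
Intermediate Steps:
$f = 24$ ($f = \left(-6\right) \left(-4\right) = 24$)
$45 \left(35 + f\right) = 45 \left(35 + 24\right) = 45 \cdot 59 = 2655$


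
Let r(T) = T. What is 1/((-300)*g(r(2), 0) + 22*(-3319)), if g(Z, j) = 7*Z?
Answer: -1/77218 ≈ -1.2950e-5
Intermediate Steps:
1/((-300)*g(r(2), 0) + 22*(-3319)) = 1/((-300)*(7*2) + 22*(-3319)) = 1/(-30*10*14 - 73018) = 1/(-300*14 - 73018) = 1/(-4200 - 73018) = 1/(-77218) = -1/77218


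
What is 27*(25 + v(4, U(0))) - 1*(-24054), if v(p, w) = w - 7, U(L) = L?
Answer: 24540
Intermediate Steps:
v(p, w) = -7 + w
27*(25 + v(4, U(0))) - 1*(-24054) = 27*(25 + (-7 + 0)) - 1*(-24054) = 27*(25 - 7) + 24054 = 27*18 + 24054 = 486 + 24054 = 24540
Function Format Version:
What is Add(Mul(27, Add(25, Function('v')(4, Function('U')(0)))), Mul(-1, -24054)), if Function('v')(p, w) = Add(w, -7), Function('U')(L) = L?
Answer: 24540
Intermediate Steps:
Function('v')(p, w) = Add(-7, w)
Add(Mul(27, Add(25, Function('v')(4, Function('U')(0)))), Mul(-1, -24054)) = Add(Mul(27, Add(25, Add(-7, 0))), Mul(-1, -24054)) = Add(Mul(27, Add(25, -7)), 24054) = Add(Mul(27, 18), 24054) = Add(486, 24054) = 24540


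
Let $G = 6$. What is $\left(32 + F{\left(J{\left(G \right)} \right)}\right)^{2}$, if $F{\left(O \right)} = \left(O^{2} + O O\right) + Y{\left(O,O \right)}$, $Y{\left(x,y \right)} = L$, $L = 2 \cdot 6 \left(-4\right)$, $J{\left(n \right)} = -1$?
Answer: $196$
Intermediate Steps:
$L = -48$ ($L = 12 \left(-4\right) = -48$)
$Y{\left(x,y \right)} = -48$
$F{\left(O \right)} = -48 + 2 O^{2}$ ($F{\left(O \right)} = \left(O^{2} + O O\right) - 48 = \left(O^{2} + O^{2}\right) - 48 = 2 O^{2} - 48 = -48 + 2 O^{2}$)
$\left(32 + F{\left(J{\left(G \right)} \right)}\right)^{2} = \left(32 - \left(48 - 2 \left(-1\right)^{2}\right)\right)^{2} = \left(32 + \left(-48 + 2 \cdot 1\right)\right)^{2} = \left(32 + \left(-48 + 2\right)\right)^{2} = \left(32 - 46\right)^{2} = \left(-14\right)^{2} = 196$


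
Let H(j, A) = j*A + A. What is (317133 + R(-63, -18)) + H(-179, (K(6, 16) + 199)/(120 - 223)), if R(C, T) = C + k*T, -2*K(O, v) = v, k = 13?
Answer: 32668106/103 ≈ 3.1717e+5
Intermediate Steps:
K(O, v) = -v/2
R(C, T) = C + 13*T
H(j, A) = A + A*j (H(j, A) = A*j + A = A + A*j)
(317133 + R(-63, -18)) + H(-179, (K(6, 16) + 199)/(120 - 223)) = (317133 + (-63 + 13*(-18))) + ((-1/2*16 + 199)/(120 - 223))*(1 - 179) = (317133 + (-63 - 234)) + ((-8 + 199)/(-103))*(-178) = (317133 - 297) + (191*(-1/103))*(-178) = 316836 - 191/103*(-178) = 316836 + 33998/103 = 32668106/103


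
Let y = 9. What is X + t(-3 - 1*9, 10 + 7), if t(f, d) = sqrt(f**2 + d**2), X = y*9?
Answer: 81 + sqrt(433) ≈ 101.81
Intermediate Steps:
X = 81 (X = 9*9 = 81)
t(f, d) = sqrt(d**2 + f**2)
X + t(-3 - 1*9, 10 + 7) = 81 + sqrt((10 + 7)**2 + (-3 - 1*9)**2) = 81 + sqrt(17**2 + (-3 - 9)**2) = 81 + sqrt(289 + (-12)**2) = 81 + sqrt(289 + 144) = 81 + sqrt(433)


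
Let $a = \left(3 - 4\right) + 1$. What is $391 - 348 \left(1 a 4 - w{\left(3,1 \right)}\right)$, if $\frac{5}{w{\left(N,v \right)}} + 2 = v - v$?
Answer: $-479$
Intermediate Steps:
$a = 0$ ($a = -1 + 1 = 0$)
$w{\left(N,v \right)} = - \frac{5}{2}$ ($w{\left(N,v \right)} = \frac{5}{-2 + \left(v - v\right)} = \frac{5}{-2 + 0} = \frac{5}{-2} = 5 \left(- \frac{1}{2}\right) = - \frac{5}{2}$)
$391 - 348 \left(1 a 4 - w{\left(3,1 \right)}\right) = 391 - 348 \left(1 \cdot 0 \cdot 4 - - \frac{5}{2}\right) = 391 - 348 \left(0 \cdot 4 + \frac{5}{2}\right) = 391 - 348 \left(0 + \frac{5}{2}\right) = 391 - 870 = -479$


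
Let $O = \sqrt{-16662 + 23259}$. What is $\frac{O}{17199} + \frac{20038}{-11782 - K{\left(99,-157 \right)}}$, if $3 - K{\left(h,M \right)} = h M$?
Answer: $- \frac{10019}{13664} + \frac{\sqrt{733}}{5733} \approx -0.72852$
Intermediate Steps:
$K{\left(h,M \right)} = 3 - M h$ ($K{\left(h,M \right)} = 3 - h M = 3 - M h$)
$O = 3 \sqrt{733}$ ($O = \sqrt{6597} = 3 \sqrt{733} \approx 81.222$)
$\frac{O}{17199} + \frac{20038}{-11782 - K{\left(99,-157 \right)}} = \frac{3 \sqrt{733}}{17199} + \frac{20038}{-11782 - \left(3 - \left(-157\right) 99\right)} = 3 \sqrt{733} \cdot \frac{1}{17199} + \frac{20038}{-11782 - \left(3 + 15543\right)} = \frac{\sqrt{733}}{5733} + \frac{20038}{-11782 - 15546} = \frac{\sqrt{733}}{5733} + \frac{20038}{-27328} = \frac{\sqrt{733}}{5733} + 20038 \left(- \frac{1}{27328}\right) = \frac{\sqrt{733}}{5733} - \frac{10019}{13664} = - \frac{10019}{13664} + \frac{\sqrt{733}}{5733}$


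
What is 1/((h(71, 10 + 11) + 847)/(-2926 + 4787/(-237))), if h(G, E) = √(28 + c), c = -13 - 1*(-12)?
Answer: -591416903/170019534 + 698249*√3/56673178 ≈ -3.4572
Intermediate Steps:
c = -1 (c = -13 + 12 = -1)
h(G, E) = 3*√3 (h(G, E) = √(28 - 1) = √27 = 3*√3)
1/((h(71, 10 + 11) + 847)/(-2926 + 4787/(-237))) = 1/((3*√3 + 847)/(-2926 + 4787/(-237))) = 1/((847 + 3*√3)/(-2926 + 4787*(-1/237))) = 1/((847 + 3*√3)/(-2926 - 4787/237)) = 1/((847 + 3*√3)/(-698249/237)) = 1/((847 + 3*√3)*(-237/698249)) = 1/(-200739/698249 - 711*√3/698249)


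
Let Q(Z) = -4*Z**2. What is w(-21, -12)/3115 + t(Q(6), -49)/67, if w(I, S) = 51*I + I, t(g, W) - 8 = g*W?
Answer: 3133028/29815 ≈ 105.08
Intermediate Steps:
t(g, W) = 8 + W*g (t(g, W) = 8 + g*W = 8 + W*g)
w(I, S) = 52*I
w(-21, -12)/3115 + t(Q(6), -49)/67 = (52*(-21))/3115 + (8 - (-196)*6**2)/67 = -1092*1/3115 + (8 - (-196)*36)*(1/67) = -156/445 + (8 - 49*(-144))*(1/67) = -156/445 + (8 + 7056)*(1/67) = -156/445 + 7064*(1/67) = -156/445 + 7064/67 = 3133028/29815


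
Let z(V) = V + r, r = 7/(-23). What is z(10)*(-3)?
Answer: -669/23 ≈ -29.087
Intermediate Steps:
r = -7/23 (r = 7*(-1/23) = -7/23 ≈ -0.30435)
z(V) = -7/23 + V (z(V) = V - 7/23 = -7/23 + V)
z(10)*(-3) = (-7/23 + 10)*(-3) = (223/23)*(-3) = -669/23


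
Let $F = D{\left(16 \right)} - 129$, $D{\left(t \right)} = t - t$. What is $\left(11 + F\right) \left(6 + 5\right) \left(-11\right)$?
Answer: $14278$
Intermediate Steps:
$D{\left(t \right)} = 0$
$F = -129$ ($F = 0 - 129 = -129$)
$\left(11 + F\right) \left(6 + 5\right) \left(-11\right) = \left(11 - 129\right) \left(6 + 5\right) \left(-11\right) = - 118 \cdot 11 \left(-11\right) = \left(-118\right) \left(-121\right) = 14278$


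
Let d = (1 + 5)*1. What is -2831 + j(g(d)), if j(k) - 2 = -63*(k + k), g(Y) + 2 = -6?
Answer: -1821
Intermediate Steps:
d = 6 (d = 6*1 = 6)
g(Y) = -8 (g(Y) = -2 - 6 = -8)
j(k) = 2 - 126*k (j(k) = 2 - 63*(k + k) = 2 - 126*k)
-2831 + j(g(d)) = -2831 + (2 - 126*(-8)) = -2831 + (2 + 1008) = -2831 + 1010 = -1821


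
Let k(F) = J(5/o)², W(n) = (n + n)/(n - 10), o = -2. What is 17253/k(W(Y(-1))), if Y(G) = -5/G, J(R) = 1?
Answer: 17253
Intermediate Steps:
W(n) = 2*n/(-10 + n) (W(n) = (2*n)/(-10 + n) = 2*n/(-10 + n))
k(F) = 1 (k(F) = 1² = 1)
17253/k(W(Y(-1))) = 17253/1 = 17253*1 = 17253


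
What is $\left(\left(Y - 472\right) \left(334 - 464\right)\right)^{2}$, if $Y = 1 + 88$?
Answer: $2479044100$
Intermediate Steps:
$Y = 89$
$\left(\left(Y - 472\right) \left(334 - 464\right)\right)^{2} = \left(\left(89 - 472\right) \left(334 - 464\right)\right)^{2} = \left(\left(-383\right) \left(-130\right)\right)^{2} = 49790^{2} = 2479044100$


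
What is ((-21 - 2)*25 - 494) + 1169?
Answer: 100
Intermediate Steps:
((-21 - 2)*25 - 494) + 1169 = (-23*25 - 494) + 1169 = (-575 - 494) + 1169 = -1069 + 1169 = 100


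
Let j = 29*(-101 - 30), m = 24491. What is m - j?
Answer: 28290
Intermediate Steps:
j = -3799 (j = 29*(-131) = -3799)
m - j = 24491 - 1*(-3799) = 24491 + 3799 = 28290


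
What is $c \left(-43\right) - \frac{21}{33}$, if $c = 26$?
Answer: $- \frac{12305}{11} \approx -1118.6$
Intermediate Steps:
$c \left(-43\right) - \frac{21}{33} = 26 \left(-43\right) - \frac{21}{33} = -1118 - \frac{7}{11} = - \frac{12305}{11}$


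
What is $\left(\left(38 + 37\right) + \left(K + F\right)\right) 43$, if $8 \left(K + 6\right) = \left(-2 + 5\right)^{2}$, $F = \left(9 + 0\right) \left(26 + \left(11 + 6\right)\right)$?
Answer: $\frac{157251}{8} \approx 19656.0$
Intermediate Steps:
$F = 387$ ($F = 9 \left(26 + 17\right) = 9 \cdot 43 = 387$)
$K = - \frac{39}{8}$ ($K = -6 + \frac{\left(-2 + 5\right)^{2}}{8} = -6 + \frac{3^{2}}{8} = -6 + \frac{1}{8} \cdot 9 = -6 + \frac{9}{8} = - \frac{39}{8} \approx -4.875$)
$\left(\left(38 + 37\right) + \left(K + F\right)\right) 43 = \left(\left(38 + 37\right) + \left(- \frac{39}{8} + 387\right)\right) 43 = \left(75 + \frac{3057}{8}\right) 43 = \frac{3657}{8} \cdot 43 = \frac{157251}{8}$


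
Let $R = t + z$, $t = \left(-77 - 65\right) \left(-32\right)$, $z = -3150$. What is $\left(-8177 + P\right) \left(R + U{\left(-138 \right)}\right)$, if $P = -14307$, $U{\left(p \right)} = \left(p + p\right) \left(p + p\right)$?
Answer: $-1744083880$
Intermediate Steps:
$U{\left(p \right)} = 4 p^{2}$ ($U{\left(p \right)} = 2 p 2 p = 4 p^{2}$)
$t = 4544$ ($t = \left(-142\right) \left(-32\right) = 4544$)
$R = 1394$ ($R = 4544 - 3150 = 1394$)
$\left(-8177 + P\right) \left(R + U{\left(-138 \right)}\right) = \left(-8177 - 14307\right) \left(1394 + 4 \left(-138\right)^{2}\right) = - 22484 \left(1394 + 4 \cdot 19044\right) = - 22484 \left(1394 + 76176\right) = \left(-22484\right) 77570 = -1744083880$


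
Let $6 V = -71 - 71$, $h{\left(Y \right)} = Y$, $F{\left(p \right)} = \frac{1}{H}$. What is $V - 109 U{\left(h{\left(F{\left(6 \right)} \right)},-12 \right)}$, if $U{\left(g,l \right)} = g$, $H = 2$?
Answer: $- \frac{469}{6} \approx -78.167$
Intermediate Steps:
$F{\left(p \right)} = \frac{1}{2}$
$V = - \frac{71}{3}$ ($V = \frac{-71 - 71}{6} = \frac{1}{6} \left(-142\right) = - \frac{71}{3} \approx -23.667$)
$V - 109 U{\left(h{\left(F{\left(6 \right)} \right)},-12 \right)} = - \frac{71}{3} - \frac{109}{2} = - \frac{469}{6}$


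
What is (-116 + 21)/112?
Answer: -95/112 ≈ -0.84821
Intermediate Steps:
(-116 + 21)/112 = (1/112)*(-95) = -95/112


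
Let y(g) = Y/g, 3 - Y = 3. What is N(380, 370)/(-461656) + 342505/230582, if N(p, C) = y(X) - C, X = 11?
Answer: 39551200905/26612390948 ≈ 1.4862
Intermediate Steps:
Y = 0 (Y = 3 - 1*3 = 3 - 3 = 0)
y(g) = 0 (y(g) = 0/g = 0)
N(p, C) = -C (N(p, C) = 0 - C = -C)
N(380, 370)/(-461656) + 342505/230582 = -1*370/(-461656) + 342505/230582 = -370*(-1/461656) + 342505*(1/230582) = 185/230828 + 342505/230582 = 39551200905/26612390948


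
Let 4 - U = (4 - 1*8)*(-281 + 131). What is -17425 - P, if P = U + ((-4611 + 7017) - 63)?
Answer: -19172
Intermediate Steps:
U = -596 (U = 4 - (4 - 1*8)*(-281 + 131) = 4 - (4 - 8)*(-150) = 4 - (-4)*(-150) = 4 - 1*600 = 4 - 600 = -596)
P = 1747 (P = -596 + ((-4611 + 7017) - 63) = -596 + (2406 - 63) = -596 + 2343 = 1747)
-17425 - P = -17425 - 1*1747 = -17425 - 1747 = -19172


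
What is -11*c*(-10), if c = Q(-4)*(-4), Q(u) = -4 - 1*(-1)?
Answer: 1320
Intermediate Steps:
Q(u) = -3 (Q(u) = -4 + 1 = -3)
c = 12 (c = -3*(-4) = 12)
-11*c*(-10) = -11*12*(-10) = -132*(-10) = 1320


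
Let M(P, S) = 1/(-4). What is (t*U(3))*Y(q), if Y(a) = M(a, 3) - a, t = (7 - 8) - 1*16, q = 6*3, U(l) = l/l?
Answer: 1241/4 ≈ 310.25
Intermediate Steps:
M(P, S) = -¼ (M(P, S) = 1*(-¼) = -¼)
U(l) = 1
q = 18
t = -17 (t = -1 - 16 = -17)
Y(a) = -¼ - a
(t*U(3))*Y(q) = (-17*1)*(-¼ - 1*18) = -17*(-¼ - 18) = -17*(-73/4) = 1241/4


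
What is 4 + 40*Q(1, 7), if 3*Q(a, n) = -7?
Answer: -268/3 ≈ -89.333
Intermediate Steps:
Q(a, n) = -7/3 (Q(a, n) = (1/3)*(-7) = -7/3)
4 + 40*Q(1, 7) = 4 + 40*(-7/3) = 4 - 280/3 = -268/3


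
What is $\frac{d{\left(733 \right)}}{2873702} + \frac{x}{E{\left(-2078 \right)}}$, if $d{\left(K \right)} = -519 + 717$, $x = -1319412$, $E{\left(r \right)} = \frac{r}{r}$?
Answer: $- \frac{1895798451513}{1436851} \approx -1.3194 \cdot 10^{6}$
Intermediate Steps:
$E{\left(r \right)} = 1$
$d{\left(K \right)} = 198$
$\frac{d{\left(733 \right)}}{2873702} + \frac{x}{E{\left(-2078 \right)}} = \frac{198}{2873702} - \frac{1319412}{1} = 198 \cdot \frac{1}{2873702} - 1319412 = \frac{99}{1436851} - 1319412 = - \frac{1895798451513}{1436851}$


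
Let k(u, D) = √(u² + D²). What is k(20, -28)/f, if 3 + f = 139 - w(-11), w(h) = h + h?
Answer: 2*√74/79 ≈ 0.21778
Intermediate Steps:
w(h) = 2*h
k(u, D) = √(D² + u²)
f = 158 (f = -3 + (139 - 2*(-11)) = -3 + (139 - 1*(-22)) = -3 + (139 + 22) = -3 + 161 = 158)
k(20, -28)/f = √((-28)² + 20²)/158 = √(784 + 400)*(1/158) = √1184*(1/158) = (4*√74)*(1/158) = 2*√74/79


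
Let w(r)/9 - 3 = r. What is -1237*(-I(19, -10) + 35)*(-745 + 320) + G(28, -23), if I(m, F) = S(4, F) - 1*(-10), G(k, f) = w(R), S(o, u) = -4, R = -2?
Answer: 15246034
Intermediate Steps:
w(r) = 27 + 9*r
G(k, f) = 9 (G(k, f) = 27 + 9*(-2) = 27 - 18 = 9)
I(m, F) = 6 (I(m, F) = -4 - 1*(-10) = -4 + 10 = 6)
-1237*(-I(19, -10) + 35)*(-745 + 320) + G(28, -23) = -1237*(-1*6 + 35)*(-745 + 320) + 9 = -1237*(-6 + 35)*(-425) + 9 = -35873*(-425) + 9 = -1237*(-12325) + 9 = 15246025 + 9 = 15246034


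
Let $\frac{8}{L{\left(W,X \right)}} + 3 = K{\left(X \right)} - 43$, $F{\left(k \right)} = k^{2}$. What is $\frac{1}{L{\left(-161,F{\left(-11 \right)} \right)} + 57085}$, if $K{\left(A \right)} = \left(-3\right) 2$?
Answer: $\frac{13}{742103} \approx 1.7518 \cdot 10^{-5}$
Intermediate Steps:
$K{\left(A \right)} = -6$
$L{\left(W,X \right)} = - \frac{2}{13}$ ($L{\left(W,X \right)} = \frac{8}{-3 - 49} = \frac{8}{-52} = 8 \left(- \frac{1}{52}\right) = - \frac{2}{13}$)
$\frac{1}{L{\left(-161,F{\left(-11 \right)} \right)} + 57085} = \frac{1}{- \frac{2}{13} + 57085} = \frac{1}{\frac{742103}{13}} = \frac{13}{742103}$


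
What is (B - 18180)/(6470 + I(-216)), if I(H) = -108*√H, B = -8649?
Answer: -86791815/22190162 - 4346298*I*√6/11095081 ≈ -3.9113 - 0.95954*I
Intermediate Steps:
(B - 18180)/(6470 + I(-216)) = (-8649 - 18180)/(6470 - 648*I*√6) = -26829/(6470 - 648*I*√6)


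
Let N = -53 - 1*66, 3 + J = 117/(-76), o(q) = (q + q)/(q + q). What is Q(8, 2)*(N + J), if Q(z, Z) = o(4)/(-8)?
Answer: 9389/608 ≈ 15.442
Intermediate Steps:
o(q) = 1 (o(q) = (2*q)/((2*q)) = (2*q)*(1/(2*q)) = 1)
J = -345/76 (J = -3 + 117/(-76) = -3 + 117*(-1/76) = -3 - 117/76 = -345/76 ≈ -4.5395)
Q(z, Z) = -⅛ (Q(z, Z) = 1/(-8) = 1*(-⅛) = -⅛)
N = -119 (N = -53 - 66 = -119)
Q(8, 2)*(N + J) = -(-119 - 345/76)/8 = -⅛*(-9389/76) = 9389/608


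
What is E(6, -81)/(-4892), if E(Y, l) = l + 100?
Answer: -19/4892 ≈ -0.0038839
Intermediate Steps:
E(Y, l) = 100 + l
E(6, -81)/(-4892) = (100 - 81)/(-4892) = 19*(-1/4892) = -19/4892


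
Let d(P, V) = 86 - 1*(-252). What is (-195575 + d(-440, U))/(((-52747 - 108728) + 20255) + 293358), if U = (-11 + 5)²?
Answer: -27891/21734 ≈ -1.2833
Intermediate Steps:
U = 36 (U = (-6)² = 36)
d(P, V) = 338 (d(P, V) = 86 + 252 = 338)
(-195575 + d(-440, U))/(((-52747 - 108728) + 20255) + 293358) = (-195575 + 338)/(((-52747 - 108728) + 20255) + 293358) = -195237/((-161475 + 20255) + 293358) = -195237/(-141220 + 293358) = -195237/152138 = -195237*1/152138 = -27891/21734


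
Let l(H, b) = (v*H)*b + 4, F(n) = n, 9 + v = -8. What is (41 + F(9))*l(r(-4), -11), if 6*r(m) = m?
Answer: -18100/3 ≈ -6033.3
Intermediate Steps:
v = -17 (v = -9 - 8 = -17)
r(m) = m/6
l(H, b) = 4 - 17*H*b (l(H, b) = (-17*H)*b + 4 = -17*H*b + 4 = 4 - 17*H*b)
(41 + F(9))*l(r(-4), -11) = (41 + 9)*(4 - 17*(⅙)*(-4)*(-11)) = 50*(4 - 17*(-⅔)*(-11)) = 50*(4 - 374/3) = 50*(-362/3) = -18100/3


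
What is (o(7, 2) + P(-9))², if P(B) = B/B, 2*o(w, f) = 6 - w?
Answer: ¼ ≈ 0.25000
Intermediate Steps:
o(w, f) = 3 - w/2 (o(w, f) = (6 - w)/2 = 3 - w/2)
P(B) = 1
(o(7, 2) + P(-9))² = ((3 - ½*7) + 1)² = ((3 - 7/2) + 1)² = (-½ + 1)² = (½)² = ¼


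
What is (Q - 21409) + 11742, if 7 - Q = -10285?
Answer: 625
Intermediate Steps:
Q = 10292 (Q = 7 - 1*(-10285) = 7 + 10285 = 10292)
(Q - 21409) + 11742 = (10292 - 21409) + 11742 = -11117 + 11742 = 625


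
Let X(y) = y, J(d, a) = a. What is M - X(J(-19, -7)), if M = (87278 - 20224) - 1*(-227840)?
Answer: 294901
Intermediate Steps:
M = 294894 (M = 67054 + 227840 = 294894)
M - X(J(-19, -7)) = 294894 - 1*(-7) = 294894 + 7 = 294901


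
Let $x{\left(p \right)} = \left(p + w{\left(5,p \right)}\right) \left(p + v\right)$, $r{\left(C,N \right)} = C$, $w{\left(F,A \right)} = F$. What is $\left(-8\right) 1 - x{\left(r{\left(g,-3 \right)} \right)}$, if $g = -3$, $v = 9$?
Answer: $-20$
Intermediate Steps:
$x{\left(p \right)} = \left(5 + p\right) \left(9 + p\right)$ ($x{\left(p \right)} = \left(p + 5\right) \left(p + 9\right) = \left(5 + p\right) \left(9 + p\right)$)
$\left(-8\right) 1 - x{\left(r{\left(g,-3 \right)} \right)} = \left(-8\right) 1 - \left(45 + \left(-3\right)^{2} + 14 \left(-3\right)\right) = -8 - \left(45 + 9 - 42\right) = -8 - 12 = -20$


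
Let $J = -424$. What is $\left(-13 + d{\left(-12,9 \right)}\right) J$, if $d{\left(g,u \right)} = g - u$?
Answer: $14416$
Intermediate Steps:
$\left(-13 + d{\left(-12,9 \right)}\right) J = \left(-13 - 21\right) \left(-424\right) = \left(-34\right) \left(-424\right) = 14416$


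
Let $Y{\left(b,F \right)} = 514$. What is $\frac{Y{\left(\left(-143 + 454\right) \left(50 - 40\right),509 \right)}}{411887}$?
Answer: $\frac{514}{411887} \approx 0.0012479$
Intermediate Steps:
$\frac{Y{\left(\left(-143 + 454\right) \left(50 - 40\right),509 \right)}}{411887} = \frac{514}{411887}$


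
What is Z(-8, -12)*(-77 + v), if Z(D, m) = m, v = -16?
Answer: 1116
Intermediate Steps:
Z(-8, -12)*(-77 + v) = -12*(-77 - 16) = -12*(-93) = 1116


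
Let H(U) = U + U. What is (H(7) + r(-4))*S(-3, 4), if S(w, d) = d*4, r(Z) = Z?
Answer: 160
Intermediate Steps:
H(U) = 2*U
S(w, d) = 4*d
(H(7) + r(-4))*S(-3, 4) = (2*7 - 4)*(4*4) = (14 - 4)*16 = 10*16 = 160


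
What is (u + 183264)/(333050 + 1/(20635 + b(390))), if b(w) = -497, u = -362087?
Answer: -3601137574/6706960901 ≈ -0.53693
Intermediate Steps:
(u + 183264)/(333050 + 1/(20635 + b(390))) = (-362087 + 183264)/(333050 + 1/(20635 - 497)) = -178823/(333050 + 1/20138) = -178823/6706960901/20138 = -178823*20138/6706960901 = -3601137574/6706960901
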